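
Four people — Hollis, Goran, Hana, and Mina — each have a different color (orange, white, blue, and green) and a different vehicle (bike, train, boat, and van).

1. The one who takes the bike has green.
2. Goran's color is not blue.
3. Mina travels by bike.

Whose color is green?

Mina

With clues 1–3, Goran, Hana, and Hollis are impossible for the one with color green.
That leaves Mina.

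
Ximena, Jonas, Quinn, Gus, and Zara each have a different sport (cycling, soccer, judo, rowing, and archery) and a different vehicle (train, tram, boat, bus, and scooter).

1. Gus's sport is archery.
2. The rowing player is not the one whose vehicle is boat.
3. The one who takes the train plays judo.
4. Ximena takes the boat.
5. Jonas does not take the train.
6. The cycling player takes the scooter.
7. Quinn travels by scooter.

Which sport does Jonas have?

Clue 1 rules out archery for Jonas's sport.
With clues 1–5, judo is impossible for Jonas's sport.
With clues 1–6, soccer is impossible for Jonas's sport.
With clues 1–7, cycling is impossible for Jonas's sport.
That leaves rowing.

rowing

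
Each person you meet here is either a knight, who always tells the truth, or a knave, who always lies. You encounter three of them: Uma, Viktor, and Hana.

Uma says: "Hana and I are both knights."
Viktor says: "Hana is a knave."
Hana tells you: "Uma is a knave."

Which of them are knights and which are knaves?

Consider Uma. Suppose Uma is a knight.
Then no assignment of the remaining roles makes every statement match its speaker's type — contradiction.
So Uma is a knave.
With that fixed, Hana's statement is true, so Hana is a knight.
With that fixed, Viktor's statement is false, so Viktor is a knave.

Uma: knave, Viktor: knave, Hana: knight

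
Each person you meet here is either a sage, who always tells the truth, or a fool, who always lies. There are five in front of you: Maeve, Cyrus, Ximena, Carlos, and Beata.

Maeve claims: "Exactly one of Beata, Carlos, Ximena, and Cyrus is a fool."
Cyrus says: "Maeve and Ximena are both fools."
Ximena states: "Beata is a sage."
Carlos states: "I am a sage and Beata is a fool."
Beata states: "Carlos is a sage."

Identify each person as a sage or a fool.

Maeve: fool, Cyrus: sage, Ximena: fool, Carlos: fool, Beata: fool

Consider Maeve. Suppose Maeve is a sage.
Then no assignment of the remaining roles makes every statement match its speaker's type — contradiction.
So Maeve is a fool.
Consider Cyrus. Suppose Cyrus is a fool.
Then no assignment of the remaining roles makes every statement match its speaker's type — contradiction.
So Cyrus is a sage.
Consider Ximena. Suppose Ximena is a sage.
Then Cyrus's statement comes out false, contradicting Cyrus being a sage.
So Ximena is a fool.
Consider Carlos. Suppose Carlos is a sage.
Then no assignment of the remaining roles makes every statement match its speaker's type — contradiction.
So Carlos is a fool.
With that fixed, Beata's statement is false, so Beata is a fool.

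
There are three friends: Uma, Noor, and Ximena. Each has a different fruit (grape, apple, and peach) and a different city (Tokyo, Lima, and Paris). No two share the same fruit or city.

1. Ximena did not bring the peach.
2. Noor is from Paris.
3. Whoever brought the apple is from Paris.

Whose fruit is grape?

Ximena

With clues 1–3, Noor and Uma are impossible for the one with fruit grape.
That leaves Ximena.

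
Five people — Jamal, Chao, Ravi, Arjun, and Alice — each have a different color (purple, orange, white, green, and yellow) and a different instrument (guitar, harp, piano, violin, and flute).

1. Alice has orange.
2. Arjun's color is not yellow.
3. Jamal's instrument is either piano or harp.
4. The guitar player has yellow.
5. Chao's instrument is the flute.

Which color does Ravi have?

yellow

Clue 1 rules out orange for Ravi's color.
With clues 1–5, green, purple, and white are impossible for Ravi's color.
That leaves yellow.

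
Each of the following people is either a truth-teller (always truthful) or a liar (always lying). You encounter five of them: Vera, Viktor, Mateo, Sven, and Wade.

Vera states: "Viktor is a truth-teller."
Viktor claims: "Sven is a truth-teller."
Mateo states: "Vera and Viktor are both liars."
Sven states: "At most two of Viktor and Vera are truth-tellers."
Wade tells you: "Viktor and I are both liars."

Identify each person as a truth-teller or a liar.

Regardless of anyone's role, Sven's statement is true, so Sven is a truth-teller.
With that fixed, Viktor's statement is true, so Viktor is a truth-teller.
With that fixed, Mateo's statement is false, so Mateo is a liar.
With that fixed, Wade's statement is false, so Wade is a liar.
With that fixed, Vera's statement is true, so Vera is a truth-teller.

Vera: truth-teller, Viktor: truth-teller, Mateo: liar, Sven: truth-teller, Wade: liar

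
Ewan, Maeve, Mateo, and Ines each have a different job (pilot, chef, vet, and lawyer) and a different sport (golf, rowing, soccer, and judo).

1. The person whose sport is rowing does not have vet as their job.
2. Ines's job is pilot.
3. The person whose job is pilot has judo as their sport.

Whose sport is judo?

With clues 1–3, Ewan, Maeve, and Mateo are impossible for the one with sport judo.
That leaves Ines.

Ines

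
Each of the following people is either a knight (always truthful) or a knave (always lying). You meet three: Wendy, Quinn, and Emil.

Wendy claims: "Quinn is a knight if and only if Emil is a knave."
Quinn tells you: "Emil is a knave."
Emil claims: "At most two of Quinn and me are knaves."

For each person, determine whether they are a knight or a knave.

Wendy: knight, Quinn: knave, Emil: knight

Regardless of anyone's role, Emil's statement is true, so Emil is a knight.
With that fixed, Quinn's statement is false, so Quinn is a knave.
With that fixed, Wendy's statement is true, so Wendy is a knight.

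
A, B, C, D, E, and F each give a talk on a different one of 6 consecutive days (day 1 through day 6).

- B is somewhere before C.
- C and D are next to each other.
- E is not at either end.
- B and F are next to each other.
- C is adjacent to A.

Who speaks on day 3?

With clues 1–5, A, B, C, D, and F are ruled out for day 3.
So day 3 is E.

E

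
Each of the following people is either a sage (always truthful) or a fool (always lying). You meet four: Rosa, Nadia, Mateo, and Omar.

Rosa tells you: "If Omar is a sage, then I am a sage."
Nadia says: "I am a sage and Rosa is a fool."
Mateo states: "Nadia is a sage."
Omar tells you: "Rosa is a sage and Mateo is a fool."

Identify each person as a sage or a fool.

Consider Rosa. Suppose Rosa is a fool.
Then no assignment of the remaining roles makes every statement match its speaker's type — contradiction.
So Rosa is a sage.
With that fixed, Nadia's statement is false, so Nadia is a fool.
With that fixed, Mateo's statement is false, so Mateo is a fool.
With that fixed, Omar's statement is true, so Omar is a sage.

Rosa: sage, Nadia: fool, Mateo: fool, Omar: sage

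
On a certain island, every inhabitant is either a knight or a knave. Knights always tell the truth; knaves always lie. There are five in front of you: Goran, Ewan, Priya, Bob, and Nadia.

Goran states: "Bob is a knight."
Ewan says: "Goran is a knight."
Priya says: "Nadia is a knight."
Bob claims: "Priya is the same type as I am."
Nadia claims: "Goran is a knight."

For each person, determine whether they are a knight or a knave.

Consider Goran. Suppose Goran is a knave.
Then no assignment of the remaining roles makes every statement match its speaker's type — contradiction.
So Goran is a knight.
With that fixed, Ewan's statement is true, so Ewan is a knight.
With that fixed, Nadia's statement is true, so Nadia is a knight.
With that fixed, Priya's statement is true, so Priya is a knight.
Consider Bob. Suppose Bob is a knave.
Then Goran's statement comes out false, contradicting Goran being a knight.
So Bob is a knight.

Goran: knight, Ewan: knight, Priya: knight, Bob: knight, Nadia: knight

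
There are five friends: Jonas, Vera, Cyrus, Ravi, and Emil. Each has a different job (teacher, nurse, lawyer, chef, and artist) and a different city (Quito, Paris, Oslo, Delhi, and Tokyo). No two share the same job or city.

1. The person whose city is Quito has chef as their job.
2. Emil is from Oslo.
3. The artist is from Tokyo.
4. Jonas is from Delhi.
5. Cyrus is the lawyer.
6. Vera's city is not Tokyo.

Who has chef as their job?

With clues 1–2, Emil is impossible for the one with job chef.
With clues 1–4, Jonas is impossible for the one with job chef.
With clues 1–5, Cyrus is impossible for the one with job chef.
With clues 1–6, Ravi is impossible for the one with job chef.
That leaves Vera.

Vera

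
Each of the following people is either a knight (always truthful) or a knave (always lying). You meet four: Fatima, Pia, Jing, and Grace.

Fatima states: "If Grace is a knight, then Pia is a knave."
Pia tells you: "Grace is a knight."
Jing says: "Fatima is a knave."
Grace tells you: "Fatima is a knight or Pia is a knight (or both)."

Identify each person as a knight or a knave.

Consider Fatima. Suppose Fatima is a knight.
Then no assignment of the remaining roles makes every statement match its speaker's type — contradiction.
So Fatima is a knave.
With that fixed, Jing's statement is true, so Jing is a knight.
Consider Pia. Suppose Pia is a knave.
Then Fatima's statement comes out true, contradicting Fatima being a knave.
So Pia is a knight.
With that fixed, Grace's statement is true, so Grace is a knight.

Fatima: knave, Pia: knight, Jing: knight, Grace: knight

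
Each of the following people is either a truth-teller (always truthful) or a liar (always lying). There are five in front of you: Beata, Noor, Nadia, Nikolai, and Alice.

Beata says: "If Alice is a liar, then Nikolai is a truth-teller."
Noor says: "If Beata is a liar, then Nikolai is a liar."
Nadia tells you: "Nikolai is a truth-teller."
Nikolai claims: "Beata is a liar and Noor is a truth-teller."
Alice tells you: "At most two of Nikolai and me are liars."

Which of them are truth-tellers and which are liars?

Regardless of anyone's role, Alice's statement is true, so Alice is a truth-teller.
With that fixed, Beata's statement is true, so Beata is a truth-teller.
With that fixed, Noor's statement is true, so Noor is a truth-teller.
With that fixed, Nikolai's statement is false, so Nikolai is a liar.
With that fixed, Nadia's statement is false, so Nadia is a liar.

Beata: truth-teller, Noor: truth-teller, Nadia: liar, Nikolai: liar, Alice: truth-teller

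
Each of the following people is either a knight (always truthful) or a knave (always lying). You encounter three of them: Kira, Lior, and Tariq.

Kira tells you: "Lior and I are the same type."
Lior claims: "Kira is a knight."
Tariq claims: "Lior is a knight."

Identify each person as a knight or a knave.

Consider Kira. Suppose Kira is a knave.
Then no assignment of the remaining roles makes every statement match its speaker's type — contradiction.
So Kira is a knight.
With that fixed, Lior's statement is true, so Lior is a knight.
With that fixed, Tariq's statement is true, so Tariq is a knight.

Kira: knight, Lior: knight, Tariq: knight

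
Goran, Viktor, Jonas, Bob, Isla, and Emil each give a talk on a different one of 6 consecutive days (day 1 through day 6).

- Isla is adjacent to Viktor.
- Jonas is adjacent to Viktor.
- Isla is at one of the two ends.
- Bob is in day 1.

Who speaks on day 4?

With clues 1–3, Isla and Viktor are ruled out for day 4.
With clues 1–4, Bob, Emil, and Goran are ruled out for day 4.
So day 4 is Jonas.

Jonas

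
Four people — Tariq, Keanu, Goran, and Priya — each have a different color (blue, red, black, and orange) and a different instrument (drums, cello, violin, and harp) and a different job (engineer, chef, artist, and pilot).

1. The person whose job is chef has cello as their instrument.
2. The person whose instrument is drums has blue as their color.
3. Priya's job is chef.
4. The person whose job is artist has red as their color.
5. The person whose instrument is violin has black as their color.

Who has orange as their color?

Priya

With clues 1–5, Goran, Keanu, and Tariq are impossible for the one with color orange.
That leaves Priya.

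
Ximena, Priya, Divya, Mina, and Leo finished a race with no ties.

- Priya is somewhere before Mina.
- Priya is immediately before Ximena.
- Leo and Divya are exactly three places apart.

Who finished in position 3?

Ximena

With clues 1–3, Divya, Leo, Mina, and Priya are ruled out for place 3.
So place 3 is Ximena.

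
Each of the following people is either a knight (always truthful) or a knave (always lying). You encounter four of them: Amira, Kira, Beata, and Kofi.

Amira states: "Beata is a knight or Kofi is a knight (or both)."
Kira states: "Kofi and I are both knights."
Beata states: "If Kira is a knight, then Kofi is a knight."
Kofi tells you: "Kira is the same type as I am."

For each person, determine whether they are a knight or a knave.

Consider Amira. Suppose Amira is a knave.
Then no assignment of the remaining roles makes every statement match its speaker's type — contradiction.
So Amira is a knight.
Consider Kira. Suppose Kira is a knave.
Then whichever role Kofi has, Kofi's statement has the wrong truth value — contradiction.
So Kira is a knight.
Consider Beata. Suppose Beata is a knave.
Then no assignment of the remaining roles makes every statement match its speaker's type — contradiction.
So Beata is a knight.
Consider Kofi. Suppose Kofi is a knave.
Then Kira's statement comes out false, contradicting Kira being a knight.
So Kofi is a knight.

Amira: knight, Kira: knight, Beata: knight, Kofi: knight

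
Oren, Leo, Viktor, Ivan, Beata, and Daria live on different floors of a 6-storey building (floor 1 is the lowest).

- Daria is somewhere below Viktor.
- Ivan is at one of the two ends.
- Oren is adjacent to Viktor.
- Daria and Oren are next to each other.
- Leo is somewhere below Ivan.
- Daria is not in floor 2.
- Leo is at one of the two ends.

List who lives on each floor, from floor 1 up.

Leo, Beata, Daria, Oren, Viktor, Ivan

From clue 1: Viktor is in {2,3,4,5,6}.
From clues 1–2: Ivan is in {1,6}.
From clues 1–5: Ivan → floor 6.
From clues 1–6: Oren is in {2,4}.
From clues 1–7: Leo → floor 1, Beata → floor 2, Daria → floor 3, Oren → floor 4, Viktor → floor 5.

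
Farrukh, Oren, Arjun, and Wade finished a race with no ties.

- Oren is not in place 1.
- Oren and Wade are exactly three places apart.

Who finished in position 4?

With clues 1–2, Arjun, Farrukh, and Wade are ruled out for place 4.
So place 4 is Oren.

Oren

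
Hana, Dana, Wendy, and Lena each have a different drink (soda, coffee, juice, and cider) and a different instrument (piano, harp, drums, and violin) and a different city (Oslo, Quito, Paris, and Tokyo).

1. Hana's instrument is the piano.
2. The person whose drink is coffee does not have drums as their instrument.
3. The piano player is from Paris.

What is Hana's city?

Paris

With clues 1–3, Oslo, Quito, and Tokyo are impossible for Hana's city.
That leaves Paris.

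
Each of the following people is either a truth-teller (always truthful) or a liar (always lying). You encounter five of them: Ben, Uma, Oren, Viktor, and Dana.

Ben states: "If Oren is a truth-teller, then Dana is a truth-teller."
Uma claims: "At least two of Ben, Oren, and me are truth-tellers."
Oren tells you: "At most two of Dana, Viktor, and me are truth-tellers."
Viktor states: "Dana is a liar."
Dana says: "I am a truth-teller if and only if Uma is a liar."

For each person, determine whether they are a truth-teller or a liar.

Consider Ben. Suppose Ben is a truth-teller.
Then no assignment of the remaining roles makes every statement match its speaker's type — contradiction.
So Ben is a liar.
Consider Uma. Suppose Uma is a truth-teller.
Then whichever role Dana has, Dana's statement has the wrong truth value — contradiction.
So Uma is a liar.
Consider Oren. Suppose Oren is a liar.
Then Ben's statement comes out true, contradicting Ben being a liar.
So Oren is a truth-teller.
Consider Viktor. Suppose Viktor is a liar.
Then no assignment of the remaining roles makes every statement match its speaker's type — contradiction.
So Viktor is a truth-teller.
Consider Dana. Suppose Dana is a truth-teller.
Then Ben's statement comes out true, contradicting Ben being a liar.
So Dana is a liar.

Ben: liar, Uma: liar, Oren: truth-teller, Viktor: truth-teller, Dana: liar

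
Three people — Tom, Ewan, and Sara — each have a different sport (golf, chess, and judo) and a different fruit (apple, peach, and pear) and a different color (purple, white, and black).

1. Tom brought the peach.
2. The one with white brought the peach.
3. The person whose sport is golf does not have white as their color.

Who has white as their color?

With clues 1–2, Ewan and Sara are impossible for the one with color white.
That leaves Tom.

Tom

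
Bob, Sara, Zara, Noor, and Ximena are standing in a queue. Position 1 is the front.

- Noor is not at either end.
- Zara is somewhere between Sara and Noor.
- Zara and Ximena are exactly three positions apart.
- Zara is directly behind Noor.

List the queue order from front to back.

Ximena, Bob, Noor, Zara, Sara

From clue 1: Noor is in {2,3,4}.
From clues 1–2: Zara is in {2,3,4}.
From clues 1–3: Sara is in {1,5}.
From clues 1–4: Ximena → position 1, Bob → position 2, Noor → position 3, Zara → position 4, Sara → position 5.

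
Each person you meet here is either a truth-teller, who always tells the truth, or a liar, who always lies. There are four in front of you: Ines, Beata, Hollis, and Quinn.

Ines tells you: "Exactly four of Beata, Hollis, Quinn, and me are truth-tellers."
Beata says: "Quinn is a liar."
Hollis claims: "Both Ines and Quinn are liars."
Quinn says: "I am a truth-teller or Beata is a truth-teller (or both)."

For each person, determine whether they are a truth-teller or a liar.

Consider Ines. Suppose Ines is a truth-teller.
Then no assignment of the remaining roles makes every statement match its speaker's type — contradiction.
So Ines is a liar.
Consider Beata. Suppose Beata is a truth-teller.
Then no assignment of the remaining roles makes every statement match its speaker's type — contradiction.
So Beata is a liar.
Consider Hollis. Suppose Hollis is a truth-teller.
Then no assignment of the remaining roles makes every statement match its speaker's type — contradiction.
So Hollis is a liar.
Consider Quinn. Suppose Quinn is a liar.
Then Beata's statement comes out true, contradicting Beata being a liar.
So Quinn is a truth-teller.

Ines: liar, Beata: liar, Hollis: liar, Quinn: truth-teller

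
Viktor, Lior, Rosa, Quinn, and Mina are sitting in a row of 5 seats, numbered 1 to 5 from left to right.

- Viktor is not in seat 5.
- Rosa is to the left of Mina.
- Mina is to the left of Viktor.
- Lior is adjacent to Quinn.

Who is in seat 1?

With clues 1–2, Mina is ruled out for seat 1.
With clues 1–3, Viktor is ruled out for seat 1.
With clues 1–4, Lior and Quinn are ruled out for seat 1.
So seat 1 is Rosa.

Rosa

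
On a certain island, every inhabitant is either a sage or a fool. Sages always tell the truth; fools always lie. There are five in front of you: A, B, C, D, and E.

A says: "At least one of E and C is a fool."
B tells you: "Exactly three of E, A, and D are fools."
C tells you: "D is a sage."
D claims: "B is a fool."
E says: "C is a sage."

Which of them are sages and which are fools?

A: fool, B: fool, C: sage, D: sage, E: sage

Consider A. Suppose A is a sage.
Then no assignment of the remaining roles makes every statement match its speaker's type — contradiction.
So A is a fool.
Consider B. Suppose B is a sage.
Then no assignment of the remaining roles makes every statement match its speaker's type — contradiction.
So B is a fool.
With that fixed, D's statement is true, so D is a sage.
With that fixed, C's statement is true, so C is a sage.
With that fixed, E's statement is true, so E is a sage.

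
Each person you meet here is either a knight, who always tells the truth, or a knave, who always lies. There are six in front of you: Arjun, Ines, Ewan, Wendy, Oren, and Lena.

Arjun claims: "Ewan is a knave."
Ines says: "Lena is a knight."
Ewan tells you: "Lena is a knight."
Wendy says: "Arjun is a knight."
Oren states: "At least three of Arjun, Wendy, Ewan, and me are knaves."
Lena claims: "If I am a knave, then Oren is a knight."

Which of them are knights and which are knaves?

Consider Arjun. Suppose Arjun is a knave.
Then no assignment of the remaining roles makes every statement match its speaker's type — contradiction.
So Arjun is a knight.
With that fixed, Wendy's statement is true, so Wendy is a knight.
With that fixed, Oren's statement is false, so Oren is a knave.
Consider Ines. Suppose Ines is a knight.
Then no assignment of the remaining roles makes every statement match its speaker's type — contradiction.
So Ines is a knave.
Consider Ewan. Suppose Ewan is a knight.
Then Arjun's statement comes out false, contradicting Arjun being a knight.
So Ewan is a knave.
Consider Lena. Suppose Lena is a knight.
Then Ines's statement comes out true, contradicting Ines being a knave.
So Lena is a knave.

Arjun: knight, Ines: knave, Ewan: knave, Wendy: knight, Oren: knave, Lena: knave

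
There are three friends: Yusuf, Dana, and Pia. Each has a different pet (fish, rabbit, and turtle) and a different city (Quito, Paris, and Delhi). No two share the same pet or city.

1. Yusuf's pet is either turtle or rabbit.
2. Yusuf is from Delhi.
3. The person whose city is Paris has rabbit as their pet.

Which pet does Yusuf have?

turtle

Clue 1 rules out fish for Yusuf's pet.
With clues 1–3, rabbit is impossible for Yusuf's pet.
That leaves turtle.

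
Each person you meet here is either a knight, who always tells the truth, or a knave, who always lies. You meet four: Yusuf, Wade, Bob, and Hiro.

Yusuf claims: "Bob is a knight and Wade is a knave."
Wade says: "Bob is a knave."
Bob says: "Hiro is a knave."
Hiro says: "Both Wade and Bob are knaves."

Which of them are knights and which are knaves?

Consider Yusuf. Suppose Yusuf is a knave.
Then no assignment of the remaining roles makes every statement match its speaker's type — contradiction.
So Yusuf is a knight.
Consider Wade. Suppose Wade is a knight.
Then Yusuf's statement comes out false, contradicting Yusuf being a knight.
So Wade is a knave.
Consider Bob. Suppose Bob is a knave.
Then Yusuf's statement comes out false, contradicting Yusuf being a knight.
So Bob is a knight.
With that fixed, Hiro's statement is false, so Hiro is a knave.

Yusuf: knight, Wade: knave, Bob: knight, Hiro: knave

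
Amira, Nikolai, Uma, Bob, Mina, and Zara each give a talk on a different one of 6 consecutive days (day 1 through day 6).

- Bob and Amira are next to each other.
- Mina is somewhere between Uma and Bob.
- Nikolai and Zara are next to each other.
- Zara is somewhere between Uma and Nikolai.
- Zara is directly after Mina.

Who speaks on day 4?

Nikolai

With clues 1–5, Amira, Bob, Mina, Uma, and Zara are ruled out for day 4.
So day 4 is Nikolai.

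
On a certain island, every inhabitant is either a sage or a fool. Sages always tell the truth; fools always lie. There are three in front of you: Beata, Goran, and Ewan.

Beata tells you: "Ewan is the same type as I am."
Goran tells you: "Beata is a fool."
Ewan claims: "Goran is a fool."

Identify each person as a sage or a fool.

Beata: sage, Goran: fool, Ewan: sage

Consider Beata. Suppose Beata is a fool.
Then no assignment of the remaining roles makes every statement match its speaker's type — contradiction.
So Beata is a sage.
With that fixed, Goran's statement is false, so Goran is a fool.
With that fixed, Ewan's statement is true, so Ewan is a sage.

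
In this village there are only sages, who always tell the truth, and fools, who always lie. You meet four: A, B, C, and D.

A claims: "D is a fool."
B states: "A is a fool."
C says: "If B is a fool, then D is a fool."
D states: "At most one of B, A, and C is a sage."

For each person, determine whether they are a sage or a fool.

Consider A. Suppose A is a fool.
Then no assignment of the remaining roles makes every statement match its speaker's type — contradiction.
So A is a sage.
With that fixed, B's statement is false, so B is a fool.
Consider C. Suppose C is a fool.
Then no assignment of the remaining roles makes every statement match its speaker's type — contradiction.
So C is a sage.
With that fixed, D's statement is false, so D is a fool.

A: sage, B: fool, C: sage, D: fool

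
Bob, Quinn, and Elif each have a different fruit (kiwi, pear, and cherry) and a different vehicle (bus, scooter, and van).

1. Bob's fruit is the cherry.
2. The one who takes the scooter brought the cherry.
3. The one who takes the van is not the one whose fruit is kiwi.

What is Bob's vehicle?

With clues 1–2, bus and van are impossible for Bob's vehicle.
That leaves scooter.

scooter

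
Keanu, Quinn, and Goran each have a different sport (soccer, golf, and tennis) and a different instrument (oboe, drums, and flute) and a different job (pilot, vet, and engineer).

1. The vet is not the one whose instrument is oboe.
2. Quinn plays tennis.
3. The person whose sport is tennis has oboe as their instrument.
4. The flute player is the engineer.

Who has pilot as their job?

With clues 1–4, Goran and Keanu are impossible for the one with job pilot.
That leaves Quinn.

Quinn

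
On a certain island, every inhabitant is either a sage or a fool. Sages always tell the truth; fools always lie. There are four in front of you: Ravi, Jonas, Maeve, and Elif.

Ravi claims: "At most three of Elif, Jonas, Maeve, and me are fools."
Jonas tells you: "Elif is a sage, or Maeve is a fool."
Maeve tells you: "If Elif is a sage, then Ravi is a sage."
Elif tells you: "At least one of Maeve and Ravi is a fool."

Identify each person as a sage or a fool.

Ravi: sage, Jonas: fool, Maeve: sage, Elif: fool

Consider Ravi. Suppose Ravi is a fool.
Then no assignment of the remaining roles makes every statement match its speaker's type — contradiction.
So Ravi is a sage.
With that fixed, Maeve's statement is true, so Maeve is a sage.
With that fixed, Elif's statement is false, so Elif is a fool.
With that fixed, Jonas's statement is false, so Jonas is a fool.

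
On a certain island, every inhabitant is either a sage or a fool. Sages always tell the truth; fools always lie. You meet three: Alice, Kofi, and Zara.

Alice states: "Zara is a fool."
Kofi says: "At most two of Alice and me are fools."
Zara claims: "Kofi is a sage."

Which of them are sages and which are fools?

Regardless of anyone's role, Kofi's statement is true, so Kofi is a sage.
With that fixed, Zara's statement is true, so Zara is a sage.
With that fixed, Alice's statement is false, so Alice is a fool.

Alice: fool, Kofi: sage, Zara: sage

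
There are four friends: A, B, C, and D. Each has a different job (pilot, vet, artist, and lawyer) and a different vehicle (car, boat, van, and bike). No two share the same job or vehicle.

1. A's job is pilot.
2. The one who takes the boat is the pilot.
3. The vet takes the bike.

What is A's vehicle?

With clues 1–2, bike, car, and van are impossible for A's vehicle.
That leaves boat.

boat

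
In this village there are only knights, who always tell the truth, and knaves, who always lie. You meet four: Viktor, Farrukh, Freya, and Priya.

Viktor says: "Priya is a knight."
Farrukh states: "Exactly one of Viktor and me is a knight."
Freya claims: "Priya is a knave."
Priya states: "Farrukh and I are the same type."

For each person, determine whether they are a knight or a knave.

Viktor: knave, Farrukh: knight, Freya: knight, Priya: knave

Consider Viktor. Suppose Viktor is a knight.
Then whichever role Farrukh has, Farrukh's statement has the wrong truth value — contradiction.
So Viktor is a knave.
Consider Farrukh. Suppose Farrukh is a knave.
Then whichever role Priya has, Priya's statement has the wrong truth value — contradiction.
So Farrukh is a knight.
Consider Freya. Suppose Freya is a knave.
Then no assignment of the remaining roles makes every statement match its speaker's type — contradiction.
So Freya is a knight.
Consider Priya. Suppose Priya is a knight.
Then Viktor's statement comes out true, contradicting Viktor being a knave.
So Priya is a knave.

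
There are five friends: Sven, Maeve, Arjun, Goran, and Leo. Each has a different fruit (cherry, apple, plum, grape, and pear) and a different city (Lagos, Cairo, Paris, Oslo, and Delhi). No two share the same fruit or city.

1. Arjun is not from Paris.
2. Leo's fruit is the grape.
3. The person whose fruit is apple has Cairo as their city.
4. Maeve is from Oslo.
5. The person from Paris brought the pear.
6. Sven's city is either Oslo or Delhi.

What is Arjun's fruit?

With clues 1–2, grape is impossible for Arjun's fruit.
With clues 1–5, pear is impossible for Arjun's fruit.
With clues 1–6, cherry and plum are impossible for Arjun's fruit.
That leaves apple.

apple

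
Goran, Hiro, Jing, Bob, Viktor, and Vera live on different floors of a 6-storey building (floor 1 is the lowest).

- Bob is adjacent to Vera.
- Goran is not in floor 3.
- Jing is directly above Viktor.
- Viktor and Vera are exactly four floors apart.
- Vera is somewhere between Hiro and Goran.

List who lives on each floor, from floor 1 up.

From clues 1–2: Goran is in {1,2,4,5,6}.
From clues 1–4: Goran is in {1,4,6}.
From clues 1–5: Viktor → floor 1, Jing → floor 2, Hiro → floor 3, Bob → floor 4, Vera → floor 5, Goran → floor 6.

Viktor, Jing, Hiro, Bob, Vera, Goran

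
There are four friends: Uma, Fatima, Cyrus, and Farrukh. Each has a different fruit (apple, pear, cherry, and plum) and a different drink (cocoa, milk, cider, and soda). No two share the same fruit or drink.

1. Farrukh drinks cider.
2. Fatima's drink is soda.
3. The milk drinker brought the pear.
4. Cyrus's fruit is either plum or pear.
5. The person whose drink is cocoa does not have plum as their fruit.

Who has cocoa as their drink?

Clue 1 rules out Farrukh for the one with drink cocoa.
With clues 1–2, Fatima is impossible for the one with drink cocoa.
With clues 1–5, Cyrus is impossible for the one with drink cocoa.
That leaves Uma.

Uma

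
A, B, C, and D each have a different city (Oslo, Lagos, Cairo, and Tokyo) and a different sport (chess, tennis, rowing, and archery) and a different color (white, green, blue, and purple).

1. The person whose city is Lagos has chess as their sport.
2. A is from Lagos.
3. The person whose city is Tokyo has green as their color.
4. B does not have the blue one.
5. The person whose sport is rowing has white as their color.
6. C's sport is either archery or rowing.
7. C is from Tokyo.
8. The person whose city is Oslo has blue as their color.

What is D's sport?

tennis

With clues 1–2, chess is impossible for D's sport.
With clues 1–7, archery is impossible for D's sport.
With clues 1–8, rowing is impossible for D's sport.
That leaves tennis.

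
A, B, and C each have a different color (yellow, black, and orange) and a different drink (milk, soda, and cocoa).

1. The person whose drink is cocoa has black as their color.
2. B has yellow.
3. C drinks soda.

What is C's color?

orange

With clues 1–2, yellow is impossible for C's color.
With clues 1–3, black is impossible for C's color.
That leaves orange.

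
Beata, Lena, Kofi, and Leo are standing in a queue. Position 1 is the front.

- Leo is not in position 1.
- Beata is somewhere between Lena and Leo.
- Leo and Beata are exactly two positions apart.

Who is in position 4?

Leo

With clues 1–2, Beata is ruled out for position 4.
With clues 1–3, Kofi and Lena are ruled out for position 4.
So position 4 is Leo.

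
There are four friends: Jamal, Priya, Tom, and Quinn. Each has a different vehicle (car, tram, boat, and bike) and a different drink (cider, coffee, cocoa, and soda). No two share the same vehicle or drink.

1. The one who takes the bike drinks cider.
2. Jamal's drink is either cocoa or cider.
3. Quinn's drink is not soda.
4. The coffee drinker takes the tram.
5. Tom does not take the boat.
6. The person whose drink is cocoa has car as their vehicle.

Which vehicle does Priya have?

With clues 1–6, bike, car, and tram are impossible for Priya's vehicle.
That leaves boat.

boat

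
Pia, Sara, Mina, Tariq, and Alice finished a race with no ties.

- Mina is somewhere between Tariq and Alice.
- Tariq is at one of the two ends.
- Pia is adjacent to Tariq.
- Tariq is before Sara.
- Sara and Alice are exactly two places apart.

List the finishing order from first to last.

From clue 1: Mina is in {2,3,4}.
From clues 1–2: Tariq is in {1,5}.
From clues 1–3: Pia is in {2,4}.
From clues 1–4: Tariq → place 1, Pia → place 2.
From clues 1–5: Sara → place 3, Mina → place 4, Alice → place 5.

Tariq, Pia, Sara, Mina, Alice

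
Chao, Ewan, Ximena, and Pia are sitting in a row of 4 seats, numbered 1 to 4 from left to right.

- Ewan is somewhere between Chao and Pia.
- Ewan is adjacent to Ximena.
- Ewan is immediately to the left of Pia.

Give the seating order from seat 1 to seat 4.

From clue 1: Ewan is in {2,3}.
From clues 1–2: Chao is in {1,4}.
From clues 1–3: Chao → seat 1, Ximena → seat 2, Ewan → seat 3, Pia → seat 4.

Chao, Ximena, Ewan, Pia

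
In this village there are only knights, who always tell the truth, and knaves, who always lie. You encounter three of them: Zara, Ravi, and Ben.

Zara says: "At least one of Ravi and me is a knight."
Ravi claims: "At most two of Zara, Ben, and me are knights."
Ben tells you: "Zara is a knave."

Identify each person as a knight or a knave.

Consider Zara. Suppose Zara is a knave.
Then no assignment of the remaining roles makes every statement match its speaker's type — contradiction.
So Zara is a knight.
With that fixed, Ben's statement is false, so Ben is a knave.
With that fixed, Ravi's statement is true, so Ravi is a knight.

Zara: knight, Ravi: knight, Ben: knave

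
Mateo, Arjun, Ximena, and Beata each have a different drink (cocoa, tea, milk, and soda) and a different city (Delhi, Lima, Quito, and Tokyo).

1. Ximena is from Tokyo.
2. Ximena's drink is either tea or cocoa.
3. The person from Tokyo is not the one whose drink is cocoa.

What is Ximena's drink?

tea

With clues 1–2, milk and soda are impossible for Ximena's drink.
With clues 1–3, cocoa is impossible for Ximena's drink.
That leaves tea.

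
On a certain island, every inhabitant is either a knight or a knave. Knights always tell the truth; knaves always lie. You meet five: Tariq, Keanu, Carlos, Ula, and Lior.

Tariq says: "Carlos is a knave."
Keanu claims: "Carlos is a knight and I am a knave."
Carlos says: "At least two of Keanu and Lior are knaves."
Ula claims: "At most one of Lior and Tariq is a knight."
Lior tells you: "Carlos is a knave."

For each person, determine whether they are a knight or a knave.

Consider Tariq. Suppose Tariq is a knave.
Then no assignment of the remaining roles makes every statement match its speaker's type — contradiction.
So Tariq is a knight.
Consider Keanu. Suppose Keanu is a knight.
Then Keanu's own statement would have to be true, but it can't be — contradiction.
So Keanu is a knave.
Consider Carlos. Suppose Carlos is a knight.
Then Tariq's statement comes out false, contradicting Tariq being a knight.
So Carlos is a knave.
With that fixed, Lior's statement is true, so Lior is a knight.
With that fixed, Ula's statement is false, so Ula is a knave.

Tariq: knight, Keanu: knave, Carlos: knave, Ula: knave, Lior: knight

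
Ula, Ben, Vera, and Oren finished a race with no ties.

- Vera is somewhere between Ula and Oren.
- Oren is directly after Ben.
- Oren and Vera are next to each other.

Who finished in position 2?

With clues 1–2, Ben and Ula are ruled out for place 2.
With clues 1–3, Vera is ruled out for place 2.
So place 2 is Oren.

Oren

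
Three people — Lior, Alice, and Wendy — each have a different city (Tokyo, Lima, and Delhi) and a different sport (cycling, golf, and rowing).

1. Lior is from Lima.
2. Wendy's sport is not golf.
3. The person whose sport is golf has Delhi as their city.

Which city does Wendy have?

Tokyo

Clue 1 rules out Lima for Wendy's city.
With clues 1–3, Delhi is impossible for Wendy's city.
That leaves Tokyo.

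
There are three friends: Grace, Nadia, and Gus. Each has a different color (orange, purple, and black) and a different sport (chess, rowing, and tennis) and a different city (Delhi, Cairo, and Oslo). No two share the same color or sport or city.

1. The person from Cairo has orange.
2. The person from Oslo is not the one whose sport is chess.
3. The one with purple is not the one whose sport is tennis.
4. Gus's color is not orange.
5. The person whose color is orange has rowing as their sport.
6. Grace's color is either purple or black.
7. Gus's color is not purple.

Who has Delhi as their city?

With clues 1–6, Nadia is impossible for the one with city Delhi.
With clues 1–7, Gus is impossible for the one with city Delhi.
That leaves Grace.

Grace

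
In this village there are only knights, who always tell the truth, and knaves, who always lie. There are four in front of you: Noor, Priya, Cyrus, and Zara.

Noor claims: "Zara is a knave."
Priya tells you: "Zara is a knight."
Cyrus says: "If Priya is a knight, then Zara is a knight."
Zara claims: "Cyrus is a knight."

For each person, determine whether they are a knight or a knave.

Noor: knave, Priya: knight, Cyrus: knight, Zara: knight

Consider Noor. Suppose Noor is a knight.
Then no assignment of the remaining roles makes every statement match its speaker's type — contradiction.
So Noor is a knave.
Consider Priya. Suppose Priya is a knave.
Then no assignment of the remaining roles makes every statement match its speaker's type — contradiction.
So Priya is a knight.
Consider Cyrus. Suppose Cyrus is a knave.
Then no assignment of the remaining roles makes every statement match its speaker's type — contradiction.
So Cyrus is a knight.
With that fixed, Zara's statement is true, so Zara is a knight.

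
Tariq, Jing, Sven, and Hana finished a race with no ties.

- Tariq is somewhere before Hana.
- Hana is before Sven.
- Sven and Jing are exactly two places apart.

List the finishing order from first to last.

From clue 1: Tariq is in {1,2,3}.
From clues 1–2: Tariq is in {1,2}.
From clues 1–3: Tariq → place 1, Jing → place 2, Hana → place 3, Sven → place 4.

Tariq, Jing, Hana, Sven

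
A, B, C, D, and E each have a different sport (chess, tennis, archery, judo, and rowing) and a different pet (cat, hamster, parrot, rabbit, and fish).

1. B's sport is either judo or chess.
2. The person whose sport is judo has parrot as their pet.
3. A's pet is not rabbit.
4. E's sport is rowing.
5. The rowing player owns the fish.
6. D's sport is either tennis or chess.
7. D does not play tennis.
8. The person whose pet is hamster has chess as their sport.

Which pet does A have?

With clues 1–3, rabbit is impossible for A's pet.
With clues 1–5, fish is impossible for A's pet.
With clues 1–7, parrot is impossible for A's pet.
With clues 1–8, hamster is impossible for A's pet.
That leaves cat.

cat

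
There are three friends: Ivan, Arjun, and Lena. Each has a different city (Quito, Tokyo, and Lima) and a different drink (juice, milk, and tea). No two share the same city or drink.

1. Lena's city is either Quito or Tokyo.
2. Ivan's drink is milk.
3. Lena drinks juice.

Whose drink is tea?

Arjun

With clues 1–2, Ivan is impossible for the one with drink tea.
With clues 1–3, Lena is impossible for the one with drink tea.
That leaves Arjun.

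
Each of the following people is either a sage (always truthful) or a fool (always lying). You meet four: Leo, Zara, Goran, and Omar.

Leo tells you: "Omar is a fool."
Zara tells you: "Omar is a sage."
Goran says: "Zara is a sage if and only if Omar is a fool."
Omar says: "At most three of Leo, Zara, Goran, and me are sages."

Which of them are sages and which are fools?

Consider Leo. Suppose Leo is a sage.
Then no assignment of the remaining roles makes every statement match its speaker's type — contradiction.
So Leo is a fool.
With that fixed, Omar's statement is true, so Omar is a sage.
With that fixed, Zara's statement is true, so Zara is a sage.
With that fixed, Goran's statement is false, so Goran is a fool.

Leo: fool, Zara: sage, Goran: fool, Omar: sage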